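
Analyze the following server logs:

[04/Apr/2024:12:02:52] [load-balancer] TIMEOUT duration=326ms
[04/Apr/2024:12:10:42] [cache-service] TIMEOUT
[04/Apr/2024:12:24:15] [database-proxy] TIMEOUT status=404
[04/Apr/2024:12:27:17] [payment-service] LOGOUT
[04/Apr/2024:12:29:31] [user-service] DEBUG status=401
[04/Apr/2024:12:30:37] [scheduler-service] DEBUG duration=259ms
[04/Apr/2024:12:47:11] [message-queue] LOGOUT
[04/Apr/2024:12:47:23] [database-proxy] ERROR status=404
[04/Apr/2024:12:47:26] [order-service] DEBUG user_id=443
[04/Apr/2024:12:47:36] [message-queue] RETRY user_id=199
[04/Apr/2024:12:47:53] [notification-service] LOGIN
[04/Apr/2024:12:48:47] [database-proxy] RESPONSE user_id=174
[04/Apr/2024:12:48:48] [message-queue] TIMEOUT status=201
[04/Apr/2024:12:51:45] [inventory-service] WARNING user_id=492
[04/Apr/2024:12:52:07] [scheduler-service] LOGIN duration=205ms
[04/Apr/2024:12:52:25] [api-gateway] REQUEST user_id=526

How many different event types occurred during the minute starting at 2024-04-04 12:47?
5

To count unique event types:

1. Filter events in the minute starting at 2024-04-04 12:47
2. Extract event types from matching entries
3. Count unique types: 5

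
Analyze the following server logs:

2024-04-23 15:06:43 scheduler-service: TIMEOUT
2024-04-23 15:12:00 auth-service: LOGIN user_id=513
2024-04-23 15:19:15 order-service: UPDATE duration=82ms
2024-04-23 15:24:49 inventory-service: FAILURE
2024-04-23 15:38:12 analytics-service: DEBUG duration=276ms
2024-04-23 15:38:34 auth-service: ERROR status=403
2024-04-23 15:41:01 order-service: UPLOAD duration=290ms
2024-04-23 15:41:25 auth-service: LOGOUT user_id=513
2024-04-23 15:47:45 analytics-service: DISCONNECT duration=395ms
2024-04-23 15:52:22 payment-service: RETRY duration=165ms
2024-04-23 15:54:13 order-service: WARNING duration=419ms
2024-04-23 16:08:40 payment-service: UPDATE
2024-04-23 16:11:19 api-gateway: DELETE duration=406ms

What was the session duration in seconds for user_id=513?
1765

To calculate session duration:

1. Find LOGIN event for user_id=513: 2024-04-23 15:12:00
2. Find LOGOUT event for user_id=513: 2024-04-23 15:41:25
3. Session duration: 2024-04-23 15:41:25 - 2024-04-23 15:12:00 = 1765 seconds (29 minutes)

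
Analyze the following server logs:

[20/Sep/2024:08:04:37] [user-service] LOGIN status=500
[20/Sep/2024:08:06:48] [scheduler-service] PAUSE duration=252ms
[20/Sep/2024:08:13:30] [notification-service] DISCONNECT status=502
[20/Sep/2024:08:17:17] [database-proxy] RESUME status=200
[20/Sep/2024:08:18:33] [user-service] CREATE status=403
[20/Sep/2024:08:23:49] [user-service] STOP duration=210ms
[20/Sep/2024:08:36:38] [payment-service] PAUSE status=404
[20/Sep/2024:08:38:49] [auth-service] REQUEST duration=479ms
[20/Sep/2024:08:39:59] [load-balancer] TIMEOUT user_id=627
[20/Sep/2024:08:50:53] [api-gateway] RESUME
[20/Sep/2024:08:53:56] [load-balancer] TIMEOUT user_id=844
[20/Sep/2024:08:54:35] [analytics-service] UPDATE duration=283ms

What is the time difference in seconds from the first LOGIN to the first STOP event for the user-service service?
1152

To find the time between events:

1. Locate the first LOGIN event for user-service: 20/Sep/2024:08:04:37
2. Locate the first STOP event for user-service: 20/Sep/2024:08:23:49
3. Calculate the difference: 20/Sep/2024:08:23:49 - 20/Sep/2024:08:04:37 = 1152 seconds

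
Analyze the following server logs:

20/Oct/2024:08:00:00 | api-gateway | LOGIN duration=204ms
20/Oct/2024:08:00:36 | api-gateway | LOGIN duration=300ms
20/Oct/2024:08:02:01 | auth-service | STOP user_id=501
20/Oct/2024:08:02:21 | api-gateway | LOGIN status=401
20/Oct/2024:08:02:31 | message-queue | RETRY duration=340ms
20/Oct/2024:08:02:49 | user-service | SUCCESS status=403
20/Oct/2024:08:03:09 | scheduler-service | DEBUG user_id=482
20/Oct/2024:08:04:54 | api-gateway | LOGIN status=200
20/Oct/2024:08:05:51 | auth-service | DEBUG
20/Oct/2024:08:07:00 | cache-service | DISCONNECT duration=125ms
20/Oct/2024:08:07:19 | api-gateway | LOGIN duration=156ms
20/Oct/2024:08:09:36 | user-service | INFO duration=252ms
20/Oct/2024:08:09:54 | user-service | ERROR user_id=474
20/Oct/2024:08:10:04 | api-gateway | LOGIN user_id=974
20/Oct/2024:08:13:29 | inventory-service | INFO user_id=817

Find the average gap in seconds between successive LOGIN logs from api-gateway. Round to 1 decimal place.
120.8

To calculate average interval:

1. Find all LOGIN events for api-gateway in order
2. Calculate time gaps between consecutive events
3. Compute mean of gaps: 604 / 5 = 120.8 seconds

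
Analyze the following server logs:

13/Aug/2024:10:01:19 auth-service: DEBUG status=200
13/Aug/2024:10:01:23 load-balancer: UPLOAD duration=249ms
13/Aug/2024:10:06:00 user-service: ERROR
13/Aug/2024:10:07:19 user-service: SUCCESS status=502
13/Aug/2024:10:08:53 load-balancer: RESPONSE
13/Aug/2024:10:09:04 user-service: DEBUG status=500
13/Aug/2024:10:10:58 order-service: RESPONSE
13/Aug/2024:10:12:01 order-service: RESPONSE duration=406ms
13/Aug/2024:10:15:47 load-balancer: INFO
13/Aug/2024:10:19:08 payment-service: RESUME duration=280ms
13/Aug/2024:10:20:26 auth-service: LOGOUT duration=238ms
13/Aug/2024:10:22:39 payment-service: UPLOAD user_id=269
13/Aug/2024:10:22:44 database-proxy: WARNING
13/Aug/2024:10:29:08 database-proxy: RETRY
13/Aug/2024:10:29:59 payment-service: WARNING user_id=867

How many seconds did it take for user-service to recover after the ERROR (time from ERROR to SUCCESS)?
79

To calculate recovery time:

1. Find ERROR event for user-service: 13/Aug/2024:10:06:00
2. Find next SUCCESS event for user-service: 13/Aug/2024:10:07:19
3. Recovery time: 13/Aug/2024:10:07:19 - 13/Aug/2024:10:06:00 = 79 seconds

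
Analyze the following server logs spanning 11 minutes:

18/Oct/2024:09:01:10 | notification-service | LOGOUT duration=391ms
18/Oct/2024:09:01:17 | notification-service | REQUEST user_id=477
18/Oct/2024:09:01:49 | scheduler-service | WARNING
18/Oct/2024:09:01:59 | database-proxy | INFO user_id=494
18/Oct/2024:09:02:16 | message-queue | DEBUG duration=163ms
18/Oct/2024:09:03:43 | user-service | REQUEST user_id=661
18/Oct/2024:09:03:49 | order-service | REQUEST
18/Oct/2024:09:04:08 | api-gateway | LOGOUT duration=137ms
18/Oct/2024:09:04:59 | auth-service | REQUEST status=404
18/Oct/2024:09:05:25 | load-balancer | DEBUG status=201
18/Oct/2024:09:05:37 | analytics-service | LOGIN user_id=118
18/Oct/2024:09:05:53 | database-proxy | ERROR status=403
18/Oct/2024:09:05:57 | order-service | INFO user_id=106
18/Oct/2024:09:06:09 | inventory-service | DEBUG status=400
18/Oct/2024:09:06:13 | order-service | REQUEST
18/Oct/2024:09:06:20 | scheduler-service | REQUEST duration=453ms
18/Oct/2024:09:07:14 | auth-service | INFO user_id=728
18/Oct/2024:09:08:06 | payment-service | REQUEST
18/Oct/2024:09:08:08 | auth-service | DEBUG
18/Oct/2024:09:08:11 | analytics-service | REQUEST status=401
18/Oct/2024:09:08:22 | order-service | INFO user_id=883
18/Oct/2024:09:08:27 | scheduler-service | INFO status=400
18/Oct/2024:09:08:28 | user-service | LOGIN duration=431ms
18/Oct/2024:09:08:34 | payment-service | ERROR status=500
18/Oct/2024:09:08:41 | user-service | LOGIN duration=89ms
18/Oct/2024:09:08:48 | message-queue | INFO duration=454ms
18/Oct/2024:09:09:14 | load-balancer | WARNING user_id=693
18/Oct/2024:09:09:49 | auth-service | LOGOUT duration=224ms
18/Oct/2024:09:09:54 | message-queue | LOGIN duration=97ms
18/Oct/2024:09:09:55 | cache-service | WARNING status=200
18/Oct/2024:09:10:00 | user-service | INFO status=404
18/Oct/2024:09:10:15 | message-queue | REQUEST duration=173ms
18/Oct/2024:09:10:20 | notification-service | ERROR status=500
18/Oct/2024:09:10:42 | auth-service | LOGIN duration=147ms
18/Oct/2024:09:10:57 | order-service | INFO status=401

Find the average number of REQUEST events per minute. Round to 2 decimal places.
0.82

To calculate the rate:

1. Count total REQUEST events: 9
2. Total time period: 11 minutes
3. Rate = 9 / 11 = 0.82 events per minute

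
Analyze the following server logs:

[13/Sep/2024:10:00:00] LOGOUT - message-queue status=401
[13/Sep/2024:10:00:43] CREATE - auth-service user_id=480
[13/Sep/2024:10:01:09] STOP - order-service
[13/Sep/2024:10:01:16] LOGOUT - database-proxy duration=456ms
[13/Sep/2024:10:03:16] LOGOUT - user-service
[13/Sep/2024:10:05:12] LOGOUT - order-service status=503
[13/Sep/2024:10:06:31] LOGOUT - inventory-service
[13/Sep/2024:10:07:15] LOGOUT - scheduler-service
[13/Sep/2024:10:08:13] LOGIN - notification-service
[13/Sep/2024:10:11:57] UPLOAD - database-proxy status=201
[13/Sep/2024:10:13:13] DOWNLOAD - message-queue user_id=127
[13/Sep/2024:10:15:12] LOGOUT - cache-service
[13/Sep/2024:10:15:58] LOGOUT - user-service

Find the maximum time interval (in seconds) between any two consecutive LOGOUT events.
477

To find the longest gap:

1. Extract all LOGOUT events in chronological order
2. Calculate time differences between consecutive events
3. Find the maximum difference
4. Longest gap: 477 seconds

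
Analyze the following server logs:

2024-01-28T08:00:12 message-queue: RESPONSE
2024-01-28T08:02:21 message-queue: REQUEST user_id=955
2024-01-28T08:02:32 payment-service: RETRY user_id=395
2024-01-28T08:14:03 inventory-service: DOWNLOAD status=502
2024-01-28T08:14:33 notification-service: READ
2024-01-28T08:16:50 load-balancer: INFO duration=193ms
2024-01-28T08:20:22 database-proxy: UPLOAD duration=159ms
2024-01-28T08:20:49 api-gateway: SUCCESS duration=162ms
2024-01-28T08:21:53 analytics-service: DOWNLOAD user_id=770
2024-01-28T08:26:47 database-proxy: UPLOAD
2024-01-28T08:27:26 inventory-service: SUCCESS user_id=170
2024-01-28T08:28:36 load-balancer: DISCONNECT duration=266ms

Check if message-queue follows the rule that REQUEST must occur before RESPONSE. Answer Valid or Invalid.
Invalid

To validate ordering:

1. Required order: REQUEST → RESPONSE
2. Rule: REQUEST must occur before RESPONSE
3. Check actual order of events for message-queue
4. Result: Invalid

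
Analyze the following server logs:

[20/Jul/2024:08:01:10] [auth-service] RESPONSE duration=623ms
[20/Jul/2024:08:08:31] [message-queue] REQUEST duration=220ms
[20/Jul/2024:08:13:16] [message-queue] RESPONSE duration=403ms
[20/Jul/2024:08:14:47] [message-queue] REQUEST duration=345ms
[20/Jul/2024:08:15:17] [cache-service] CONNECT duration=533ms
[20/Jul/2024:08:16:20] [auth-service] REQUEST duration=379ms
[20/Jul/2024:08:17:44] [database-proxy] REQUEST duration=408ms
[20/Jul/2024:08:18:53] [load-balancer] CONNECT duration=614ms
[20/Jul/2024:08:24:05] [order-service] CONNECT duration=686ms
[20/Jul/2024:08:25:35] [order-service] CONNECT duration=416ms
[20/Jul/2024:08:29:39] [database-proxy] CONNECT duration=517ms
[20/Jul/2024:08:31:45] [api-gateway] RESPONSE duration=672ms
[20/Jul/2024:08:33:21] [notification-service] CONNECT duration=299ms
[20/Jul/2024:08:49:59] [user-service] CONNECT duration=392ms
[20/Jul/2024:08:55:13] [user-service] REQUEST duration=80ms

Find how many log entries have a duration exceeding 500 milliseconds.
6

To count timeouts:

1. Threshold: 500ms
2. Extract duration from each log entry
3. Count entries where duration > 500
4. Timeout count: 6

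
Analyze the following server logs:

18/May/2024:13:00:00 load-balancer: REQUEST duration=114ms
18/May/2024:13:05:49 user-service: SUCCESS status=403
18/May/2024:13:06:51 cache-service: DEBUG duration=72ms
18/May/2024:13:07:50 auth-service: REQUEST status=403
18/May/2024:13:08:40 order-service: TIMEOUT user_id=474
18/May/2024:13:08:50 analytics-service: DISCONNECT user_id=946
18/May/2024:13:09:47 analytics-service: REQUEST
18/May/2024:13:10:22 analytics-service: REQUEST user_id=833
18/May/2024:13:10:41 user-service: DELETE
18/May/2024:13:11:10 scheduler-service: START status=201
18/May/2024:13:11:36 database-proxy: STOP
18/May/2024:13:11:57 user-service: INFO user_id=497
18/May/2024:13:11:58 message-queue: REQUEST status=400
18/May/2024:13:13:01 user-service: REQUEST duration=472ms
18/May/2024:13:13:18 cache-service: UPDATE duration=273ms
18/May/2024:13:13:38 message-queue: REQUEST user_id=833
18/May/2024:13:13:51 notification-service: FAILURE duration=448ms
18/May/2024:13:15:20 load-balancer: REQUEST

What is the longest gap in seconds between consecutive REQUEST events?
470

To find the longest gap:

1. Extract all REQUEST events in chronological order
2. Calculate time differences between consecutive events
3. Find the maximum difference
4. Longest gap: 470 seconds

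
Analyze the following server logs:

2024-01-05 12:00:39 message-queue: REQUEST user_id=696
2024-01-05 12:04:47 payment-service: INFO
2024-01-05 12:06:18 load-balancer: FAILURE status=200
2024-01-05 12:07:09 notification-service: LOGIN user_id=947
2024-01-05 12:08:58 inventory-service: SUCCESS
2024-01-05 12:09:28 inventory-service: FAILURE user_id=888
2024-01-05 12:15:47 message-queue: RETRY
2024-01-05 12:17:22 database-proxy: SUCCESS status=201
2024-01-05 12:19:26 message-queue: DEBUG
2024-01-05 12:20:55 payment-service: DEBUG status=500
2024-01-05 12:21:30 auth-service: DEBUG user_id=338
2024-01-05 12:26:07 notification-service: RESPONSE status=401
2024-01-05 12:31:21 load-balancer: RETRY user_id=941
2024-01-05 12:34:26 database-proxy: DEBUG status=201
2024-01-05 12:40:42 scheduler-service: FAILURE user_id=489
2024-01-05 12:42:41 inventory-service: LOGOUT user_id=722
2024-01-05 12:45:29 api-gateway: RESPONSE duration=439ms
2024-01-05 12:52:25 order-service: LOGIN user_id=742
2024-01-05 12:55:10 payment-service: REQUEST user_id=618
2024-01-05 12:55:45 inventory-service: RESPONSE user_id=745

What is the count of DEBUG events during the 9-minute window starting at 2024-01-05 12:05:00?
0

To count events in the time window:

1. Window boundaries: 2024-01-05 12:05:00 to 2024-01-05 12:14:00
2. Filter for DEBUG events within this window
3. Count matching events: 0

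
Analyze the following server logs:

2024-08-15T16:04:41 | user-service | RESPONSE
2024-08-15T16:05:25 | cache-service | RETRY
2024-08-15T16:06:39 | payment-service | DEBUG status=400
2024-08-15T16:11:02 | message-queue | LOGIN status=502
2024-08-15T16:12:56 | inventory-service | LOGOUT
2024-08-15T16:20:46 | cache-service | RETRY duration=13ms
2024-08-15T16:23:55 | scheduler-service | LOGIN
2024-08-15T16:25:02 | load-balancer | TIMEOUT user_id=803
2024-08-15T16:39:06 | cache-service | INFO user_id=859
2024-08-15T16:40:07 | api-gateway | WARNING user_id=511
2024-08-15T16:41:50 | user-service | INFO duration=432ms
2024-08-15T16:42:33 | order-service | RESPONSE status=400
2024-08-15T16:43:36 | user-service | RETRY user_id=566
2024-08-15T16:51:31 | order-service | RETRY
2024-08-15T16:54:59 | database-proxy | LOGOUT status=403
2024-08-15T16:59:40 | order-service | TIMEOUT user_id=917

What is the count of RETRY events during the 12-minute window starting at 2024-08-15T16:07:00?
0

To count events in the time window:

1. Window boundaries: 2024-08-15T16:07:00 to 2024-08-15T16:19:00
2. Filter for RETRY events within this window
3. Count matching events: 0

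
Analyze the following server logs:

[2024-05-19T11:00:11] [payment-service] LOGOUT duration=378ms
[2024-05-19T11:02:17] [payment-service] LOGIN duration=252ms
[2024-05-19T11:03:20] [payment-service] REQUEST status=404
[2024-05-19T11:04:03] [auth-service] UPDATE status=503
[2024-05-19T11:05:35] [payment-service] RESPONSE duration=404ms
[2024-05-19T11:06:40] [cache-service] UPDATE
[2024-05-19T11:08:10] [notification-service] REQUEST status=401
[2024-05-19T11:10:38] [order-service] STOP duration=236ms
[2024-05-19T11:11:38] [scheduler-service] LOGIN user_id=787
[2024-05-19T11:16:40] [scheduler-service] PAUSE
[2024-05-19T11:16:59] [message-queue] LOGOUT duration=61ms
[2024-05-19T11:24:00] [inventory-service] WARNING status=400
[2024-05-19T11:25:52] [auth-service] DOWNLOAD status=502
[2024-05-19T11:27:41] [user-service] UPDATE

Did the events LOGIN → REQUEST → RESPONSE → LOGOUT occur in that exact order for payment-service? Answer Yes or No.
No

To verify sequence order:

1. Find all events in sequence LOGIN → REQUEST → RESPONSE → LOGOUT for payment-service
2. Extract their timestamps
3. Check if timestamps are in ascending order
4. Result: No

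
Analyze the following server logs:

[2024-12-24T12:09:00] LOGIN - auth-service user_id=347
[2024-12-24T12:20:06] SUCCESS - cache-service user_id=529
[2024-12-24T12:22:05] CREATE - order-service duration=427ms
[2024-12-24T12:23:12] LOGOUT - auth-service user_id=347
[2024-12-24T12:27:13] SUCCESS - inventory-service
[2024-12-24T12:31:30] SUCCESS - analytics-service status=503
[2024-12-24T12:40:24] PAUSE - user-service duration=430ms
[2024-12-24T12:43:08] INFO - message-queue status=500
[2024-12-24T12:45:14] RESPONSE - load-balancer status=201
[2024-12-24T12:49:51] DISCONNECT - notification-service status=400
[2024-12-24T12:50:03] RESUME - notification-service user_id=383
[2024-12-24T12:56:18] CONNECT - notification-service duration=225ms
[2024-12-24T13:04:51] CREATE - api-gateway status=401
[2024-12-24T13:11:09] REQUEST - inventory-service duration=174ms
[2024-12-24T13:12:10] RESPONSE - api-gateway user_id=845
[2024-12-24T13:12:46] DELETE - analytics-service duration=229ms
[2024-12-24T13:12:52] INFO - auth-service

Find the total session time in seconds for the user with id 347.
852

To calculate session duration:

1. Find LOGIN event for user_id=347: 2024-12-24T12:09:00
2. Find LOGOUT event for user_id=347: 2024-12-24T12:23:12
3. Session duration: 2024-12-24T12:23:12 - 2024-12-24T12:09:00 = 852 seconds (14 minutes)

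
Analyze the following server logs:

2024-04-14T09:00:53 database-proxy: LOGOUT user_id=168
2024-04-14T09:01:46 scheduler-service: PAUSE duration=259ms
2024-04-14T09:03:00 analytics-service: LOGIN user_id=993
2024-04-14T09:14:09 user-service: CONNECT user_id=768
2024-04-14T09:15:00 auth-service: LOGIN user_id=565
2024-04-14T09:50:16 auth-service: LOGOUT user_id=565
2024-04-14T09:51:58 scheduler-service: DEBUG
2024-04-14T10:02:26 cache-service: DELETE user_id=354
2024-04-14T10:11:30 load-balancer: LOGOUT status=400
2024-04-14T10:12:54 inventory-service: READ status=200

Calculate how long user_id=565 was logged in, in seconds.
2116

To calculate session duration:

1. Find LOGIN event for user_id=565: 2024-04-14T09:15:00
2. Find LOGOUT event for user_id=565: 2024-04-14T09:50:16
3. Session duration: 2024-04-14T09:50:16 - 2024-04-14T09:15:00 = 2116 seconds (35 minutes)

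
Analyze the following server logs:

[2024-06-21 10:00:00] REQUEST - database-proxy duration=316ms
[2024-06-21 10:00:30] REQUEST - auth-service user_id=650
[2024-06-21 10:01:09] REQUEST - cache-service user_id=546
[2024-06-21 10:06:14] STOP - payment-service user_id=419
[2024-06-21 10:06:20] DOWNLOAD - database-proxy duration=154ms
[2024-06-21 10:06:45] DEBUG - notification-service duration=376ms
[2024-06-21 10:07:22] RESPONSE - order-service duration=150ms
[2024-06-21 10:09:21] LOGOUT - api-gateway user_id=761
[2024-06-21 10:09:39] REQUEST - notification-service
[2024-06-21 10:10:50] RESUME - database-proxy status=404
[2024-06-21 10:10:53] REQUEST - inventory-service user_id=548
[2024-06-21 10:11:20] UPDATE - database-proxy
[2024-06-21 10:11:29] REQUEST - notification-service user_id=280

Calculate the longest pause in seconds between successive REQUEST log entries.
510

To find the longest gap:

1. Extract all REQUEST events in chronological order
2. Calculate time differences between consecutive events
3. Find the maximum difference
4. Longest gap: 510 seconds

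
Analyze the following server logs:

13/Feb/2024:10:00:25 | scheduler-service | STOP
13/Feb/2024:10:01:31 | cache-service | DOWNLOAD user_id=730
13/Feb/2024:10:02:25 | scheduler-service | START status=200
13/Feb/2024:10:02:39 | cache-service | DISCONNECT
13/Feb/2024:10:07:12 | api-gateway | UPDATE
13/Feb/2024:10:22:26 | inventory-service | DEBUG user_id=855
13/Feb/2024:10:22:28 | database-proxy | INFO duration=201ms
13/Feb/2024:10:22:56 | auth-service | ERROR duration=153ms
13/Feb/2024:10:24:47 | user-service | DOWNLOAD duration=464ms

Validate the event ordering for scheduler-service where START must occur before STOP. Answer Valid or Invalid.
Invalid

To validate ordering:

1. Required order: START → STOP
2. Rule: START must occur before STOP
3. Check actual order of events for scheduler-service
4. Result: Invalid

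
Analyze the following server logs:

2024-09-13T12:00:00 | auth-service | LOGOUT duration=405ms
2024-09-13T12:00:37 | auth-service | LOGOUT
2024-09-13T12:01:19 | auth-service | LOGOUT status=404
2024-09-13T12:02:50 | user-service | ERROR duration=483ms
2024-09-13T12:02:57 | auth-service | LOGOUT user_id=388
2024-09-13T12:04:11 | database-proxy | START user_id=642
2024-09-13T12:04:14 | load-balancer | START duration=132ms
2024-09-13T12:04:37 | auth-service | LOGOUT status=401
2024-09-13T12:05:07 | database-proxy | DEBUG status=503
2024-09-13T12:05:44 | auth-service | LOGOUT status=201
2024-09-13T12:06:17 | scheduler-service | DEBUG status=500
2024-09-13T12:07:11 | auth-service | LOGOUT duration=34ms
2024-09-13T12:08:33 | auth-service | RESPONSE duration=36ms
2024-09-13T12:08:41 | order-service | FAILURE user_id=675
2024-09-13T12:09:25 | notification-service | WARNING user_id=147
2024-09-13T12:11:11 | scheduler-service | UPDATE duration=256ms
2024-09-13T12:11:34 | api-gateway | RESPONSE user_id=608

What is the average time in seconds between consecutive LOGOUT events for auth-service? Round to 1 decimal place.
71.8

To calculate average interval:

1. Find all LOGOUT events for auth-service in order
2. Calculate time gaps between consecutive events
3. Compute mean of gaps: 431 / 6 = 71.8 seconds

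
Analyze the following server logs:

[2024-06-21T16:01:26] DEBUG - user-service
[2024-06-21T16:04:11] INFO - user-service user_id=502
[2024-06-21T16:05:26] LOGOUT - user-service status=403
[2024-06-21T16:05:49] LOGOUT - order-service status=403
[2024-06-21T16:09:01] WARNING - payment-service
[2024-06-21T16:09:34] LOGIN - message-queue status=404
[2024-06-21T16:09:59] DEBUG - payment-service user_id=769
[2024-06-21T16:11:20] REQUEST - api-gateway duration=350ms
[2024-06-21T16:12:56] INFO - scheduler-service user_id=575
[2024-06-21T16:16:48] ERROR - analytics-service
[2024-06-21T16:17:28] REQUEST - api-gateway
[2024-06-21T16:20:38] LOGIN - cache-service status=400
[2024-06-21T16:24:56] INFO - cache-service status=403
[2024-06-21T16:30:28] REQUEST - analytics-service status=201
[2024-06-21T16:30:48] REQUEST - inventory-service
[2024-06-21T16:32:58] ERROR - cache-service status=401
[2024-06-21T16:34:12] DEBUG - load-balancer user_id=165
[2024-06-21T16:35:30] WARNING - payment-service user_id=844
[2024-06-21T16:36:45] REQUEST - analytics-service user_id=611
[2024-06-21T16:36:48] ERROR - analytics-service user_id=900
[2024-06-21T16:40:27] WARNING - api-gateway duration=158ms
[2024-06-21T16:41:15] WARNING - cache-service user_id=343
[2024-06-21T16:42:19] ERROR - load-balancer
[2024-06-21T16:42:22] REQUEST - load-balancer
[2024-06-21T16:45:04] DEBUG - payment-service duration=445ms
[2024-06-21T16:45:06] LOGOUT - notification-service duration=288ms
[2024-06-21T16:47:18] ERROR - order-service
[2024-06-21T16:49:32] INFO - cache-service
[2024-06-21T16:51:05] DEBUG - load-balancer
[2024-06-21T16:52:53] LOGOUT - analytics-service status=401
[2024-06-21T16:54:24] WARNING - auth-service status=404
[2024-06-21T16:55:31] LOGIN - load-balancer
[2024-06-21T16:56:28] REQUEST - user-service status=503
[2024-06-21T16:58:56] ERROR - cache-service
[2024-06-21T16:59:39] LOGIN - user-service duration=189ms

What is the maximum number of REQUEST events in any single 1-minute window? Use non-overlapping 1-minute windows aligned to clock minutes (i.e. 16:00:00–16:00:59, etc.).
2

To find the burst window:

1. Divide the log period into non-overlapping 1-minute windows starting at 16:00
2. Count REQUEST events in each window
3. Find the window with maximum count
4. Maximum events in a window: 2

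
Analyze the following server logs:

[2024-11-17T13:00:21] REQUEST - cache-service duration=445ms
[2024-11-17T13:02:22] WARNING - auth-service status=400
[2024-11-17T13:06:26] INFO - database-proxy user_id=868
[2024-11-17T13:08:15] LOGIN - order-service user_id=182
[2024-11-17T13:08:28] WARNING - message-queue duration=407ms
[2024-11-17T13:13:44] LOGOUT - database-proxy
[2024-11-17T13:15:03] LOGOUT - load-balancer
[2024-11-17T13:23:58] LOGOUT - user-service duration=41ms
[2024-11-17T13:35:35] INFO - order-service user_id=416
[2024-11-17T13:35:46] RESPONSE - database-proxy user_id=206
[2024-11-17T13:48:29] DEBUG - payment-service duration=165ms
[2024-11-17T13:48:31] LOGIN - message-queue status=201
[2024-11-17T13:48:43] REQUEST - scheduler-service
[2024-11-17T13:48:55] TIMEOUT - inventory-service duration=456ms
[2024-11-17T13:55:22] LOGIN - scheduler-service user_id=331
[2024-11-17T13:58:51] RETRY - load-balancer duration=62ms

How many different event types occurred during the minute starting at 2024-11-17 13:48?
4

To count unique event types:

1. Filter events in the minute starting at 2024-11-17 13:48
2. Extract event types from matching entries
3. Count unique types: 4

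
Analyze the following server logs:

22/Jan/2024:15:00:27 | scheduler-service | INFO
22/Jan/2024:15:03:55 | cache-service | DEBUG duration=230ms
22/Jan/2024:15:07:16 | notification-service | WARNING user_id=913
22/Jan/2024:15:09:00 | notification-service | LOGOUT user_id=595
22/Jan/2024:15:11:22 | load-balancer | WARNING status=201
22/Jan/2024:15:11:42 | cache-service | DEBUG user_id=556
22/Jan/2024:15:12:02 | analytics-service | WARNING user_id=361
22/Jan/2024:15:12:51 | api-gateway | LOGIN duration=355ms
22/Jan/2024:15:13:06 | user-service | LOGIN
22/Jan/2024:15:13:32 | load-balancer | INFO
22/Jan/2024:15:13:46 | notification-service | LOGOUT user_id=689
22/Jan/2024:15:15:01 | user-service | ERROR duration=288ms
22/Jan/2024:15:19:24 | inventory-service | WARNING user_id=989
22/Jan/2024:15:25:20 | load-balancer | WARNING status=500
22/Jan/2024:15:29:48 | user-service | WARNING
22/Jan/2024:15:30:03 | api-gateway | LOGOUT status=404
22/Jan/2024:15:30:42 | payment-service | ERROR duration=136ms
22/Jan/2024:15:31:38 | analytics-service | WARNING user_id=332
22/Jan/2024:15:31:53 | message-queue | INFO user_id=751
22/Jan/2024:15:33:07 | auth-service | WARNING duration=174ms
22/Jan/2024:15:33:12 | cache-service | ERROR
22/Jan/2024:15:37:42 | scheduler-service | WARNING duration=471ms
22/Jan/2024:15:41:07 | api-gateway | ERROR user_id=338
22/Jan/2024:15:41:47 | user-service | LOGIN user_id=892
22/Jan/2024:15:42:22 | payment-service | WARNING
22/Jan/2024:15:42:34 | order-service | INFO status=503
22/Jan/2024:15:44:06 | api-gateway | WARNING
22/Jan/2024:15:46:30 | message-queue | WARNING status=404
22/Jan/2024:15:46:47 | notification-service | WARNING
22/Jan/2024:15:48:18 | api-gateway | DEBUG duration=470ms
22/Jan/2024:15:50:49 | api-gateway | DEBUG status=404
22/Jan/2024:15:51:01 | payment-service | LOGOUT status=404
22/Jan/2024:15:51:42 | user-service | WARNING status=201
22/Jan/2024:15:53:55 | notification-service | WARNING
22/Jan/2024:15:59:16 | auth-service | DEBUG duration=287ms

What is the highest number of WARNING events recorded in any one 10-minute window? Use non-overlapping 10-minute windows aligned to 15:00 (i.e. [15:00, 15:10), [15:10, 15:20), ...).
4

To find the burst window:

1. Divide the log period into non-overlapping 10-minute windows starting at 15:00
2. Count WARNING events in each window
3. Find the window with maximum count
4. Maximum events in a window: 4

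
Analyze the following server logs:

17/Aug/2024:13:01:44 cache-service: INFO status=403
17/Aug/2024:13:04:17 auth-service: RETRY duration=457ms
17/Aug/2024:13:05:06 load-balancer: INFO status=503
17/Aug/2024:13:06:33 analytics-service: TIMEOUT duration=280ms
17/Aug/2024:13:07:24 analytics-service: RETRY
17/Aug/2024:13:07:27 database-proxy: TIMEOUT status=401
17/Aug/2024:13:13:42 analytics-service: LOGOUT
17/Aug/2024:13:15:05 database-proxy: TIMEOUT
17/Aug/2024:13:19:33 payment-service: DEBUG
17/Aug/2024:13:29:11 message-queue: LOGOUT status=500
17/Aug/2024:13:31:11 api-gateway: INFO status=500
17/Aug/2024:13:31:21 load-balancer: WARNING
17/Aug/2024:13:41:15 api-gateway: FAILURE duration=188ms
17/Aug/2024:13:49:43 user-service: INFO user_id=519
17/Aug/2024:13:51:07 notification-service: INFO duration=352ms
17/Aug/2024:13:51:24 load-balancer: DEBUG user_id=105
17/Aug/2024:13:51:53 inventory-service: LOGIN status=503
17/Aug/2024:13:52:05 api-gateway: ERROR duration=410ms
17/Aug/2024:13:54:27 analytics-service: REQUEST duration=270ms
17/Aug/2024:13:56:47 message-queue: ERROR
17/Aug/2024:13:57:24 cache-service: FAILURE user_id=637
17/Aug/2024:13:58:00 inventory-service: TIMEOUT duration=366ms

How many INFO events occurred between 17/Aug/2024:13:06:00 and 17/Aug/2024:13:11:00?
0

To count events in the time window:

1. Window boundaries: 17/Aug/2024:13:06:00 to 17/Aug/2024:13:11:00
2. Filter for INFO events within this window
3. Count matching events: 0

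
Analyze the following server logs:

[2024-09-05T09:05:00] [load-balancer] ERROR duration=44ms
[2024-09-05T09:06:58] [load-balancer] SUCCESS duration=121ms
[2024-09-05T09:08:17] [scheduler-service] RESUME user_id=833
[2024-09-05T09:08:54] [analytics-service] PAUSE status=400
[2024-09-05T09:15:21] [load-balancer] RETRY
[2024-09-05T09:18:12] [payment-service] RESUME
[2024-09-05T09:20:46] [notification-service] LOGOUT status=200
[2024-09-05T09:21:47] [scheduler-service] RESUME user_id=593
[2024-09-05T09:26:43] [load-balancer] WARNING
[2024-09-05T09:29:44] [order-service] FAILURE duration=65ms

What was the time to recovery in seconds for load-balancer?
118

To calculate recovery time:

1. Find ERROR event for load-balancer: 2024-09-05T09:05:00
2. Find next SUCCESS event for load-balancer: 2024-09-05T09:06:58
3. Recovery time: 2024-09-05T09:06:58 - 2024-09-05T09:05:00 = 118 seconds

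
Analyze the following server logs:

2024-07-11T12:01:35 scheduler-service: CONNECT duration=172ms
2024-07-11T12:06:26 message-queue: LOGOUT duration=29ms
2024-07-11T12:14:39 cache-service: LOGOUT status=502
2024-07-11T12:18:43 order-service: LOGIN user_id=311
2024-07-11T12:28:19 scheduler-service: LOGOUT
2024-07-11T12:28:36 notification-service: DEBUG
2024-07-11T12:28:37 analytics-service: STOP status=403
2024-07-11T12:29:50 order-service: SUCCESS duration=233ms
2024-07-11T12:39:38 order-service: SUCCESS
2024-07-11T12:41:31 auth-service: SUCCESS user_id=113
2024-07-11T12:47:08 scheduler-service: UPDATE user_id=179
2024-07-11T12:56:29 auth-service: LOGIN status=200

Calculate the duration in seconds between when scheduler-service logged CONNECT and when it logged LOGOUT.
1604

To find the time between events:

1. Locate the first CONNECT event for scheduler-service: 2024-07-11T12:01:35
2. Locate the first LOGOUT event for scheduler-service: 2024-07-11T12:28:19
3. Calculate the difference: 2024-07-11T12:28:19 - 2024-07-11T12:01:35 = 1604 seconds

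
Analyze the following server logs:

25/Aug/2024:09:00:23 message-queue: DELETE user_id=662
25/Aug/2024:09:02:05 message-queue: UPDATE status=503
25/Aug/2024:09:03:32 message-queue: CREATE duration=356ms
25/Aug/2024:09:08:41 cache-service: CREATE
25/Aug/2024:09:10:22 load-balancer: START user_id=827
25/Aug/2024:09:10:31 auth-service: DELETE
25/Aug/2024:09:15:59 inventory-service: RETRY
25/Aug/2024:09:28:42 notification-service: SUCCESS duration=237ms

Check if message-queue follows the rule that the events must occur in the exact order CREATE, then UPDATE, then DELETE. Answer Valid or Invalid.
Invalid

To validate ordering:

1. Required order: CREATE → UPDATE → DELETE
2. Rule: the events must occur in the exact order CREATE, then UPDATE, then DELETE
3. Check actual order of events for message-queue
4. Result: Invalid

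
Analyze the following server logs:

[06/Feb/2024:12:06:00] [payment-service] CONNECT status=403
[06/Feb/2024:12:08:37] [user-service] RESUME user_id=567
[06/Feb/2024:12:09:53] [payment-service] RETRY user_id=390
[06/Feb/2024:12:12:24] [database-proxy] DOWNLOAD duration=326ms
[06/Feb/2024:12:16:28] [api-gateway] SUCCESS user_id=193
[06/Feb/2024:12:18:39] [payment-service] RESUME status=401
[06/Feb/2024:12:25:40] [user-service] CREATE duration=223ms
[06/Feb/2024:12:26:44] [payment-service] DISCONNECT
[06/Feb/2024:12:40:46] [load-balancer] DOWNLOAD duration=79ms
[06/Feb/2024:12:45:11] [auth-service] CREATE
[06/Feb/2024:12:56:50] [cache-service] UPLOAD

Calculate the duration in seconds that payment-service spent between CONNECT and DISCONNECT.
1244

To calculate state duration:

1. Find CONNECT event for payment-service: 06/Feb/2024:12:06:00
2. Find DISCONNECT event for payment-service: 06/Feb/2024:12:26:44
3. Calculate duration: 06/Feb/2024:12:26:44 - 06/Feb/2024:12:06:00 = 1244 seconds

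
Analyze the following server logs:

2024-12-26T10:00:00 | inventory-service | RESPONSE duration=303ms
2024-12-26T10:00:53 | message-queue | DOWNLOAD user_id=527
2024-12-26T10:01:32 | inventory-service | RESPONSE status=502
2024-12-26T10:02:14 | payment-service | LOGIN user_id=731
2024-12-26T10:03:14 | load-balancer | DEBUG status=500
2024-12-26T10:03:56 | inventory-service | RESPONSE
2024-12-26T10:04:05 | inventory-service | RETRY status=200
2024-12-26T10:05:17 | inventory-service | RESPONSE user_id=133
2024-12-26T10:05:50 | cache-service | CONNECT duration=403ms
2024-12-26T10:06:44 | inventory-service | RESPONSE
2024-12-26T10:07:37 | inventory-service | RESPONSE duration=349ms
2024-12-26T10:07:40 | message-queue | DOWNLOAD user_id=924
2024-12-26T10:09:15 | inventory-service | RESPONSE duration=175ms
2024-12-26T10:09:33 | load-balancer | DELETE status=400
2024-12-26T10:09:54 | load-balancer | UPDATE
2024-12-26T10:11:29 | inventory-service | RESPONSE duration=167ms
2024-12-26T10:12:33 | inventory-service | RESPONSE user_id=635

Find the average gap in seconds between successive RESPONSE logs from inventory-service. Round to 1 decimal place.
94.1

To calculate average interval:

1. Find all RESPONSE events for inventory-service in order
2. Calculate time gaps between consecutive events
3. Compute mean of gaps: 753 / 8 = 94.1 seconds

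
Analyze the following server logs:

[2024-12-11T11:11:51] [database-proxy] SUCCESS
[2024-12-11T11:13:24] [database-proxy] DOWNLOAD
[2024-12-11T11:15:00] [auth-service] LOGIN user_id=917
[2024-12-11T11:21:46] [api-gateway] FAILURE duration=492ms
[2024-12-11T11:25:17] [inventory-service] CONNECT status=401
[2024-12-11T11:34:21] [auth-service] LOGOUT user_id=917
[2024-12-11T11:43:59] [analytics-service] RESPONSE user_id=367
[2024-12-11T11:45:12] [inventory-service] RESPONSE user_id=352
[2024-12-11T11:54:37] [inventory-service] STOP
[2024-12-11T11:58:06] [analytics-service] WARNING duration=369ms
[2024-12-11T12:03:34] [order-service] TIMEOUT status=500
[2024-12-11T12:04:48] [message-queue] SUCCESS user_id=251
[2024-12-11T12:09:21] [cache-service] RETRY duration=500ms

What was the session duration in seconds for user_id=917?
1161

To calculate session duration:

1. Find LOGIN event for user_id=917: 2024-12-11T11:15:00
2. Find LOGOUT event for user_id=917: 2024-12-11T11:34:21
3. Session duration: 2024-12-11T11:34:21 - 2024-12-11T11:15:00 = 1161 seconds (19 minutes)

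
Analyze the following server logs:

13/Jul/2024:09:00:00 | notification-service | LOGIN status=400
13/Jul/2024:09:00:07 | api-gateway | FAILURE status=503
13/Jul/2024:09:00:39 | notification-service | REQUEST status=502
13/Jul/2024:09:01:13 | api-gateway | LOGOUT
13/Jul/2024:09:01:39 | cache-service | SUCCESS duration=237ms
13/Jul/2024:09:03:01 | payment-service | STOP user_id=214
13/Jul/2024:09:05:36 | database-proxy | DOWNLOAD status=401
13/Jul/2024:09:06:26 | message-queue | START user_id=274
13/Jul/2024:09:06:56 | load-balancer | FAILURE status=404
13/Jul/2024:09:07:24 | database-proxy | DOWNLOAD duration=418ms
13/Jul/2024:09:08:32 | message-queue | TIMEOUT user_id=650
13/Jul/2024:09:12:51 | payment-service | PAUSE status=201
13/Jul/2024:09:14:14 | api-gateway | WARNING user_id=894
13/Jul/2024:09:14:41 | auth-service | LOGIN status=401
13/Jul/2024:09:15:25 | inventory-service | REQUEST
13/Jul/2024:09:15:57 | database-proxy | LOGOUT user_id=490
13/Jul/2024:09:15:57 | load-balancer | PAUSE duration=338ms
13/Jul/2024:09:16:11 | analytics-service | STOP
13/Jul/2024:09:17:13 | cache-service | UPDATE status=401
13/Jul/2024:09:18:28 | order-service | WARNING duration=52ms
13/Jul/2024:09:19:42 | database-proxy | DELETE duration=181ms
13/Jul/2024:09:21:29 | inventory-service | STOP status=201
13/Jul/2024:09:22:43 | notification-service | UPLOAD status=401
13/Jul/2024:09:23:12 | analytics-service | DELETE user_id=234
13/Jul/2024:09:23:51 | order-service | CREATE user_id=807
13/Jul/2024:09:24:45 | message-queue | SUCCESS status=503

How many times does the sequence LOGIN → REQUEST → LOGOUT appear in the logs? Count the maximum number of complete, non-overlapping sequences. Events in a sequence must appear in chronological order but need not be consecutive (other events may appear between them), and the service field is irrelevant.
2

To count sequences:

1. Look for pattern: LOGIN → REQUEST → LOGOUT
2. Greedily scan the log in chronological order, matching each sequence element in turn (ignoring service)
3. Each time the full pattern completes, increment the count and restart matching from the next event
4. Complete non-overlapping sequences found: 2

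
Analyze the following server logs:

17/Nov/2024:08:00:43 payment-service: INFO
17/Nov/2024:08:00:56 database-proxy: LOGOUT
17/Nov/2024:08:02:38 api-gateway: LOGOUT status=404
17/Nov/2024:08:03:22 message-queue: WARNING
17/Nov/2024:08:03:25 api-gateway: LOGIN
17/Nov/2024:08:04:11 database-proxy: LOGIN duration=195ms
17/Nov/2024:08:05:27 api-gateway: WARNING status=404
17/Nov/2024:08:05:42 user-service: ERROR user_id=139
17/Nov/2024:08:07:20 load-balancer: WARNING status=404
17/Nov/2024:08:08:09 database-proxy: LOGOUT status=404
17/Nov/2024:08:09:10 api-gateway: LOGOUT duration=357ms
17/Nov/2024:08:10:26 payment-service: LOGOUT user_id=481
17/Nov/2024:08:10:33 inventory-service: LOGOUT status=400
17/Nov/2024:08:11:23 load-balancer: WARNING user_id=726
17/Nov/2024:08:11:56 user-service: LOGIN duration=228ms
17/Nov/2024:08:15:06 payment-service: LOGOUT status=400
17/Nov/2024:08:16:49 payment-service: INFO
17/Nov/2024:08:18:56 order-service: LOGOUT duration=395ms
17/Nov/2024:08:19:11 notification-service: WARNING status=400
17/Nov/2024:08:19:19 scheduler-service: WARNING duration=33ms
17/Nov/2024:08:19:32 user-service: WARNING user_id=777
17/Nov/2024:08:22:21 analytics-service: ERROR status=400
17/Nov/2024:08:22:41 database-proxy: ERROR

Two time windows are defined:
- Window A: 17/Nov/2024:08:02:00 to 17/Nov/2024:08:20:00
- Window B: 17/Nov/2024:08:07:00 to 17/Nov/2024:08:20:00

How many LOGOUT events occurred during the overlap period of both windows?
6

To find overlap events:

1. Window A: 17/Nov/2024:08:02:00 to 17/Nov/2024:08:20:00
2. Window B: 17/Nov/2024:08:07:00 to 17/Nov/2024:08:20:00
3. Overlap period: 17/Nov/2024:08:07:00 to 17/Nov/2024:08:20:00
4. Count LOGOUT events in overlap: 6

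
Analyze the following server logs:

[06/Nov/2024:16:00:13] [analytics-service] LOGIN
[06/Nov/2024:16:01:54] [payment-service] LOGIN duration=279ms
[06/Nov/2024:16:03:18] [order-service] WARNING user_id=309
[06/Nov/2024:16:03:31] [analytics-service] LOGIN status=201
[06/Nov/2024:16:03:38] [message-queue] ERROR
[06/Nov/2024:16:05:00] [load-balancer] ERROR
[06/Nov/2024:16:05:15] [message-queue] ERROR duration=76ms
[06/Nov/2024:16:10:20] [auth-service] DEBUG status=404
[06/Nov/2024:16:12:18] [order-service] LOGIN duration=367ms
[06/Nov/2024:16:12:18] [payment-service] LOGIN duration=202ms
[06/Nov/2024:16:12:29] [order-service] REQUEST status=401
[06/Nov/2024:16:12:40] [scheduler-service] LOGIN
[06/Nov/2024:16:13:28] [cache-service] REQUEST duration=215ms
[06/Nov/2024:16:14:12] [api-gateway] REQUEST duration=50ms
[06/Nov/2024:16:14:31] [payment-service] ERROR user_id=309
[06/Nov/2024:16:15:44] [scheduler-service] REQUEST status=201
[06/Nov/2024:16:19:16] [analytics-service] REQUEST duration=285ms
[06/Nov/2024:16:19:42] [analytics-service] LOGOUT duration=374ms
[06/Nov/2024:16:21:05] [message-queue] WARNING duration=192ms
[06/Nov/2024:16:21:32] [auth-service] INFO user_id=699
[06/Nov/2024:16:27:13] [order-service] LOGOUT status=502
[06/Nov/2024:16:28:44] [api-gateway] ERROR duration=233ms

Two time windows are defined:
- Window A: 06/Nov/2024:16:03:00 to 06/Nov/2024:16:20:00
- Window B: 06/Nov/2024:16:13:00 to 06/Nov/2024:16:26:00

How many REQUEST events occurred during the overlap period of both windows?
4

To find overlap events:

1. Window A: 06/Nov/2024:16:03:00 to 06/Nov/2024:16:20:00
2. Window B: 06/Nov/2024:16:13:00 to 06/Nov/2024:16:26:00
3. Overlap period: 06/Nov/2024:16:13:00 to 06/Nov/2024:16:20:00
4. Count REQUEST events in overlap: 4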